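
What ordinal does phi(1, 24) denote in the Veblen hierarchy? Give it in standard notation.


phi(1, 24):
phi(1, beta) = epsilon_beta (the beta-th epsilon number).
phi(1, 24) = epsilon_24

epsilon_24


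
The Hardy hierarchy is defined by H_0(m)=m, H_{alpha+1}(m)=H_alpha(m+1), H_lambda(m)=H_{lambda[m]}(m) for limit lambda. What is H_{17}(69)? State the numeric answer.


H_17(69):
For finite ordinals k, H_k(n) = n + k (each successor step adds 1).
H_17(69) = 69 + 17 = 86

86


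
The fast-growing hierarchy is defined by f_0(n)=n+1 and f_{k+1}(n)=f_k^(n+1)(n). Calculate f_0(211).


f_0(211) = 211 + 1 = 212

212


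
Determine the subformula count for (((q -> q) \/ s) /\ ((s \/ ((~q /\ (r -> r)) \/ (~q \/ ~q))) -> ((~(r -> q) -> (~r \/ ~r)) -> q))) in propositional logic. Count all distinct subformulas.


Formula: (((q -> q) \/ s) /\ ((s \/ ((~q /\ (r -> r)) \/ (~q \/ ~q))) -> ((~(r -> q) -> (~r \/ ~r)) -> q)))
Subformulas found:
  1. r
  2. q
  3. s
  4. ~r
  5. ~q
  6. (r -> q)
  7. (r -> r)
  8. (q -> q)
  9. ~(r -> q)
  10. (~q \/ ~q)
  11. (~r \/ ~r)
  12. ((q -> q) \/ s)
  13. (~q /\ (r -> r))
  14. (~(r -> q) -> (~r \/ ~r))
  15. ((~(r -> q) -> (~r \/ ~r)) -> q)
  16. ((~q /\ (r -> r)) \/ (~q \/ ~q))
  17. (s \/ ((~q /\ (r -> r)) \/ (~q \/ ~q)))
  18. ((s \/ ((~q /\ (r -> r)) \/ (~q \/ ~q))) -> ((~(r -> q) -> (~r \/ ~r)) -> q))
  19. (((q -> q) \/ s) /\ ((s \/ ((~q /\ (r -> r)) \/ (~q \/ ~q))) -> ((~(r -> q) -> (~r \/ ~r)) -> q)))
Total distinct subformulas = 19

19


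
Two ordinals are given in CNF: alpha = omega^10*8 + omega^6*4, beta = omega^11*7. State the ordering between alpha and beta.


Compare term by term from highest exponent:
alpha = omega^10*8 + omega^6*4
beta = omega^11*7
Term 1: alpha has omega^10*8, beta has omega^11*7
Term 2: alpha has omega^6*4, beta has omega^0*0
Result: alpha < beta

alpha < beta


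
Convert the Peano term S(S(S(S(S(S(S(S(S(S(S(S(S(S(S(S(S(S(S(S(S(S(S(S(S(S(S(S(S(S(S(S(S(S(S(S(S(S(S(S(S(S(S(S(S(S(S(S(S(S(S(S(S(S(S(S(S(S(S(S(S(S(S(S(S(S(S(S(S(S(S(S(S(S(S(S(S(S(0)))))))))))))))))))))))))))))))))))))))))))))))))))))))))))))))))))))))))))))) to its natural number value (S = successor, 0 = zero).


Counting successors applied to 0:
78 applications of S to 0 = 78

78


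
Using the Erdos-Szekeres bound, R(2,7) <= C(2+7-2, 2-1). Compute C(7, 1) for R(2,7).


R(2,7) <= C(2+7-2, 2-1) = C(7, 1)
C(7, 1) = 7! / (1! * 6!)
= 7

7


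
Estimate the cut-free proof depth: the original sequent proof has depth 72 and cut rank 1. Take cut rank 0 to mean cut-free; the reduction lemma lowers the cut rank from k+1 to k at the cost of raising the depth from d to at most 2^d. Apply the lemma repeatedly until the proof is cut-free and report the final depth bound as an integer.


Each rank reduction sends depth d to at most 2^d; cut rank r needs r reductions.
2_0(72) = 72
2_1(72) = 2^72 = 4722366482869645213696
Cut-free depth bound = 4722366482869645213696

4722366482869645213696


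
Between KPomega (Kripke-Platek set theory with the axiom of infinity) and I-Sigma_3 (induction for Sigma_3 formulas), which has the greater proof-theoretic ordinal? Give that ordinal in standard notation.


Proof-theoretic ordinal of KPomega (Kripke-Platek set theory with the axiom of infinity): psi_0(epsilon_{Omega+1})
Proof-theoretic ordinal of I-Sigma_3 (induction for Sigma_3 formulas): omega^(omega^(omega^omega))
Comparing: omega^(omega^(omega^omega)) < psi_0(epsilon_{Omega+1}).
The larger ordinal is psi_0(epsilon_{Omega+1}) (from KPomega (Kripke-Platek set theory with the axiom of infinity)).

psi_0(epsilon_{Omega+1})


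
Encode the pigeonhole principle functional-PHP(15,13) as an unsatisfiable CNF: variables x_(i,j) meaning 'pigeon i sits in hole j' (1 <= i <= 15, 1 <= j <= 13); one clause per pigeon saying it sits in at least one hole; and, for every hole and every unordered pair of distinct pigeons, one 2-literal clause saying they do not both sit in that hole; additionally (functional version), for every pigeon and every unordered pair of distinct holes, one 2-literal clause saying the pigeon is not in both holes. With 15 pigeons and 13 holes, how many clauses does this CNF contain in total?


functional-PHP(15,13): 15 pigeons, 13 holes, 15*13 = 195 variables.
- pigeon clauses: one per pigeon -> 15 clauses
- hole clauses: 13 holes * C(15,2) = 13 * 105 -> 1365 clauses
- functional clauses: 15 pigeons * C(13,2) = 15 * 78 -> 1170 clauses
Total clauses = 15 + 1365 + 1170 = 2550

2550


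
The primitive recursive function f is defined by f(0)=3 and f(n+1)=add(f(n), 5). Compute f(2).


f(0) = 3
f(1) = add(f(0), 5) = add(3, 5) = 8
f(2) = add(f(1), 5) = add(8, 5) = 13


13


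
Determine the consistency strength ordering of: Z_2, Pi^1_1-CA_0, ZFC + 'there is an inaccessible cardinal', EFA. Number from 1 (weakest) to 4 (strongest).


Ordering by consistency strength:
1. EFA
2. Pi^1_1-CA_0
3. Z_2
4. ZFC + 'there is an inaccessible cardinal'


Z_2=3, Pi^1_1-CA_0=2, ZFC + 'there is an inaccessible cardinal'=4, EFA=1


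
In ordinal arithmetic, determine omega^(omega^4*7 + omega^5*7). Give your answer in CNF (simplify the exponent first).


omega^(omega^4*7 + omega^5*7):
In ordinal addition a term is absorbed by a following term of strictly larger exponent: 4 < 5, so omega^4*7 + omega^5*7 = omega^5*7.
omega raised to a CNF ordinal is a single CNF term: Result = omega^(omega^5*7)

omega^(omega^5*7)


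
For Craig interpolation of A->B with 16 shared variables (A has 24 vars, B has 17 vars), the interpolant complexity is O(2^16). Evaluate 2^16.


Shared atoms = 16
Craig interpolant size bound = 2^16
= 65536

65536


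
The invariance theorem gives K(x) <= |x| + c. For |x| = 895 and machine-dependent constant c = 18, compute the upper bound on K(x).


K(x) <= |x| + c = 895 + 18 = 913

913


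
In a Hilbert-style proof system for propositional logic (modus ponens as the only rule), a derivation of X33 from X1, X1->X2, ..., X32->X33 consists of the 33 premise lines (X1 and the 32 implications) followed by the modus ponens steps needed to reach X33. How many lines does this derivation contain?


We have 33 premise lines: X1 and 32 implications.
Each implication is detached once by MP, giving 32 MP lines.
33 premise lines + 32 MP lines = 65 total lines.

65


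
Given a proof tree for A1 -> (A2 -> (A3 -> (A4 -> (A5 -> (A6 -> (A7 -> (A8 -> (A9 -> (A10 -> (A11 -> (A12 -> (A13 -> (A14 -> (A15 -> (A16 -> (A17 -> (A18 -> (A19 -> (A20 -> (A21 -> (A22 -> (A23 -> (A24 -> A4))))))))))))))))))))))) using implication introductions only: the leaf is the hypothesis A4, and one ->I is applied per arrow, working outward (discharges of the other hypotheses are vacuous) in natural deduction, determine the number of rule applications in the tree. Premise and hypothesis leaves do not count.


The formula has 24 arrows (->); its innermost consequent A4 is one of the antecedents,
so the proof starts from the hypothesis leaf A4 (not a rule application) and closes one arrow per ->I.
Building A1 -> (A2 -> (A3 -> (A4 -> (A5 -> (A6 -> (A7 -> (A8 -> (A9 -> (A10 -> (A11 -> (A12 -> (A13 -> (A14 -> (A15 -> (A16 -> (A17 -> (A18 -> (A19 -> (A20 -> (A21 -> (A22 -> (A23 -> (A24 -> A4))))))))))))))))))))))) therefore takes 24 nested implication introductions.
Total inference nodes = 24

24


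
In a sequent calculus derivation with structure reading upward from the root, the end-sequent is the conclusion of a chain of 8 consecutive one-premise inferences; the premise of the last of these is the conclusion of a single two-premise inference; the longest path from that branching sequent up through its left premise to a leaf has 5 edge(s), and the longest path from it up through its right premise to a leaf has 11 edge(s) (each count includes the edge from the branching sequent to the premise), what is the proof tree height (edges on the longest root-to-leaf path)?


Longest path through the left premise: 5 edges (measured from the branching sequent)
Longest path through the right premise: 11 edges
Height of the subtree rooted at the branching sequent: max(5, 11) = 11
The branching sequent sits 8 edges above the root (the chain of one-premise inferences), so height = 11 + 8 = 19

19


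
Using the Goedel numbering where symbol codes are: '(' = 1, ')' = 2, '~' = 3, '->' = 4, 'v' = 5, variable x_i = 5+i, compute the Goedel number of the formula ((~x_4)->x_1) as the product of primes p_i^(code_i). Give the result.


Formula: ((~x_4)->x_1)
Symbol codes: [1, 1, 3, 9, 2, 4, 6, 2]
Primes: [2, 3, 5, 7, 11, 13, 17, 19]
p_1^1 = 2^1 = 2
p_2^1 = 3^1 = 3
p_3^3 = 5^3 = 125
p_4^9 = 7^9 = 40353607
p_5^2 = 11^2 = 121
p_6^4 = 13^4 = 28561
p_7^6 = 17^6 = 24137569
p_8^2 = 19^2 = 361
Product = 911387637356953185956777250

911387637356953185956777250


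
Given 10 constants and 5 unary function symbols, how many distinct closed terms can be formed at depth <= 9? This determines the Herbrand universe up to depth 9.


Herbrand terms by depth:
Depth 0: 10 constants
Depth 1: 50 new terms (running total: 60)
Depth 2: 250 new terms (running total: 310)
Depth 3: 1250 new terms (running total: 1560)
Depth 4: 6250 new terms (running total: 7810)
Depth 5: 31250 new terms (running total: 39060)
Depth 6: 156250 new terms (running total: 195310)
Depth 7: 781250 new terms (running total: 976560)
Depth 8: 3906250 new terms (running total: 4882810)
Depth 9: 19531250 new terms (running total: 24414060)
Total distinct ground terms = 24414060

24414060


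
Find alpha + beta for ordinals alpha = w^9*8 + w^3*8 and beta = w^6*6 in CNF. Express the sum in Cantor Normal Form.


Ordinal addition (w^9*8 + w^3*8) + w^6*6:
alpha's leading term has exponent 9 > beta's exponent 6, so it survives.
alpha's tail term has exponent 3 < beta's exponent 6, so it is absorbed by beta.
In ordinal addition, any term followed by a strictly larger-exponent term is absorbed.
Result = w^9*8 + w^6*6

w^9*8 + w^6*6


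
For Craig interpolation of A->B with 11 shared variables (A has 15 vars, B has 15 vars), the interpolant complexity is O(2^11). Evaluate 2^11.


Shared atoms = 11
Craig interpolant size bound = 2^11
= 2048

2048


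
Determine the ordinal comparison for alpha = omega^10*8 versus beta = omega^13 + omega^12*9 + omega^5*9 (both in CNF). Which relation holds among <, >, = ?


Compare term by term from highest exponent:
alpha = omega^10*8
beta = omega^13 + omega^12*9 + omega^5*9
Term 1: alpha has omega^10*8, beta has omega^13*1
Term 2: alpha has omega^0*0, beta has omega^12*9
Term 3: alpha has omega^0*0, beta has omega^5*9
Result: alpha < beta

alpha < beta


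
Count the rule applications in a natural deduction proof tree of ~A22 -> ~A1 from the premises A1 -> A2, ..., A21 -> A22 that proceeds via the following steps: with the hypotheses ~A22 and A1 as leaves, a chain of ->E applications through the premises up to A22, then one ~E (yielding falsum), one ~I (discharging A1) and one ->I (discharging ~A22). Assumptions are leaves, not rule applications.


From hypothesis A1, 21 ->E steps along the 21 premises yield A22.
~E with hypothesis ~A22 gives falsum (1 node); ~I discharging A1 gives ~A1 (1 node); ->I discharging ~A22 gives the goal (1 node).
Total = 21 + 3 = 24 inference nodes.

24


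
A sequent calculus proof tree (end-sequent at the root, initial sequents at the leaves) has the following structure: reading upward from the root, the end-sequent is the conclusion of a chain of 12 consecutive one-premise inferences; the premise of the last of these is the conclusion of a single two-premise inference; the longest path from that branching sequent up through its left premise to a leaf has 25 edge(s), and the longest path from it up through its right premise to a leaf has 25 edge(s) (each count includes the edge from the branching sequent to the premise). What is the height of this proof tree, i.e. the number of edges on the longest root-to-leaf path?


Longest path through the left premise: 25 edges (measured from the branching sequent)
Longest path through the right premise: 25 edges
Height of the subtree rooted at the branching sequent: max(25, 25) = 25
The branching sequent sits 12 edges above the root (the chain of one-premise inferences), so height = 25 + 12 = 37

37


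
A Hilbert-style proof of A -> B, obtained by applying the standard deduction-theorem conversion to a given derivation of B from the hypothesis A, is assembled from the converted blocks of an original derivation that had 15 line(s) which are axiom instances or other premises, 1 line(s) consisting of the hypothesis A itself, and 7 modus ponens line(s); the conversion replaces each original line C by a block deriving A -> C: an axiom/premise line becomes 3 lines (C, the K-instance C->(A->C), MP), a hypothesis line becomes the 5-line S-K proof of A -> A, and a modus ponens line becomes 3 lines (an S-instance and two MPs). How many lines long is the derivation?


Deduction-theorem conversion, block by block:
- 15 axiom/premise lines -> 3 lines each = 45
- 1 hypothesis lines -> 5 lines each (identity proof A->A) = 5
- 7 MP lines -> 3 lines each (S-instance, MP, MP) = 21
Total = 45 + 5 + 21 = 71 lines.

71


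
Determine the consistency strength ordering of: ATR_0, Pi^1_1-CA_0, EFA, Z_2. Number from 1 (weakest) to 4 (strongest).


Ordering by consistency strength:
1. EFA
2. ATR_0
3. Pi^1_1-CA_0
4. Z_2


ATR_0=2, Pi^1_1-CA_0=3, EFA=1, Z_2=4


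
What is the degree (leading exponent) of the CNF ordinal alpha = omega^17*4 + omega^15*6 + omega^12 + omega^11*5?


CNF: omega^17*4 + omega^15*6 + omega^12 + omega^11*5
The leading term is omega^17*4, which has exponent 17.

17


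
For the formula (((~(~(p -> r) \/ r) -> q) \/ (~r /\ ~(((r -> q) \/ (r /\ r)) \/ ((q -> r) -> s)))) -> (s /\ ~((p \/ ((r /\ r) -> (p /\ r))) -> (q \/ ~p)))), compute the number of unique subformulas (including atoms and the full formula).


Formula: (((~(~(p -> r) \/ r) -> q) \/ (~r /\ ~(((r -> q) \/ (r /\ r)) \/ ((q -> r) -> s)))) -> (s /\ ~((p \/ ((r /\ r) -> (p /\ r))) -> (q \/ ~p))))
Subformulas found:
  1. r
  2. q
  3. s
  4. p
  5. ~p
  6. ~r
  7. (r -> q)
  8. (r /\ r)
  9. (p -> r)
  10. (p /\ r)
  11. (q -> r)
  12. (q \/ ~p)
  13. ~(p -> r)
  14. ((q -> r) -> s)
  15. (~(p -> r) \/ r)
  16. ~(~(p -> r) \/ r)
  17. ((r -> q) \/ (r /\ r))
  18. ((r /\ r) -> (p /\ r))
  19. (~(~(p -> r) \/ r) -> q)
  20. (p \/ ((r /\ r) -> (p /\ r)))
  21. (((r -> q) \/ (r /\ r)) \/ ((q -> r) -> s))
  22. ((p \/ ((r /\ r) -> (p /\ r))) -> (q \/ ~p))
  23. ~(((r -> q) \/ (r /\ r)) \/ ((q -> r) -> s))
  24. ~((p \/ ((r /\ r) -> (p /\ r))) -> (q \/ ~p))
  25. (s /\ ~((p \/ ((r /\ r) -> (p /\ r))) -> (q \/ ~p)))
  26. (~r /\ ~(((r -> q) \/ (r /\ r)) \/ ((q -> r) -> s)))
  27. ((~(~(p -> r) \/ r) -> q) \/ (~r /\ ~(((r -> q) \/ (r /\ r)) \/ ((q -> r) -> s))))
  28. (((~(~(p -> r) \/ r) -> q) \/ (~r /\ ~(((r -> q) \/ (r /\ r)) \/ ((q -> r) -> s)))) -> (s /\ ~((p \/ ((r /\ r) -> (p /\ r))) -> (q \/ ~p))))
Total distinct subformulas = 28

28


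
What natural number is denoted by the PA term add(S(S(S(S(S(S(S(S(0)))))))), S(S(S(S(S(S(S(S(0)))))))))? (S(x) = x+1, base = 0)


add(S^8(0), S^8(0)):
S^8(0) = 8
S^8(0) = 8
8 + 8 = 16

16


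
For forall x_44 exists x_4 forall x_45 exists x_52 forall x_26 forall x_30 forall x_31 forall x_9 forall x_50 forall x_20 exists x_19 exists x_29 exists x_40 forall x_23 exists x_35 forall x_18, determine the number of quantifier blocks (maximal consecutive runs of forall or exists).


Alternations = 8.
Blocks = alternations + 1 = 9

9


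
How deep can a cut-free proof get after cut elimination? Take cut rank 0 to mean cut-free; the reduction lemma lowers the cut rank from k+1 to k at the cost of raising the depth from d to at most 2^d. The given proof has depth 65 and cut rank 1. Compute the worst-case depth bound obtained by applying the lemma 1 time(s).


Each rank reduction sends depth d to at most 2^d; cut rank r needs r reductions.
2_0(65) = 65
2_1(65) = 2^65 = 36893488147419103232
Cut-free depth bound = 36893488147419103232

36893488147419103232


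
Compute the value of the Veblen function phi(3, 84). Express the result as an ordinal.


phi(3, 84):
phi(3, beta) = eta_beta (the beta-th eta number, fixed point of zeta).
phi(3, 84) = eta_84

eta_84


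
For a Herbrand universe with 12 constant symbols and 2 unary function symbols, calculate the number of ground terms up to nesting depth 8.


Herbrand terms by depth:
Depth 0: 12 constants
Depth 1: 24 new terms (running total: 36)
Depth 2: 48 new terms (running total: 84)
Depth 3: 96 new terms (running total: 180)
Depth 4: 192 new terms (running total: 372)
Depth 5: 384 new terms (running total: 756)
Depth 6: 768 new terms (running total: 1524)
Depth 7: 1536 new terms (running total: 3060)
Depth 8: 3072 new terms (running total: 6132)
Total distinct ground terms = 6132

6132


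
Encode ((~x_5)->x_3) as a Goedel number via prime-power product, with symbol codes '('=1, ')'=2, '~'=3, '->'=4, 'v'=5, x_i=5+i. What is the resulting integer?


Formula: ((~x_5)->x_3)
Symbol codes: [1, 1, 3, 10, 2, 4, 8, 2]
Primes: [2, 3, 5, 7, 11, 13, 17, 19]
p_1^1 = 2^1 = 2
p_2^1 = 3^1 = 3
p_3^3 = 5^3 = 125
p_4^10 = 7^10 = 282475249
p_5^2 = 11^2 = 121
p_6^4 = 13^4 = 28561
p_7^8 = 17^8 = 6975757441
p_8^2 = 19^2 = 361
Product = 1843737190373116295190560376750

1843737190373116295190560376750


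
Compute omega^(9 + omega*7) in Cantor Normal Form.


omega^(9 + omega*7):
In ordinal addition a term is absorbed by a following term of strictly larger exponent: 0 < 1, so 9 + omega*7 = omega*7.
omega raised to a CNF ordinal is a single CNF term: Result = omega^(omega*7)

omega^(omega*7)


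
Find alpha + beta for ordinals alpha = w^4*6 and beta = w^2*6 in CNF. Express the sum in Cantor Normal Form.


Ordinal addition w^4*6 + w^2*6:
Leading exponent of alpha (4) > leading exponent of beta (2).
Since alpha's term has higher exponent than beta's leading term,
the sum is simply alpha followed by beta.
Result = w^4*6 + w^2*6

w^4*6 + w^2*6


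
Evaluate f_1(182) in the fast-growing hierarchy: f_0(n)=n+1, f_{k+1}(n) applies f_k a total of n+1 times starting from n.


f_1(182) = f_0^183(182)
f_0 adds 1 each time, applied 183 times.
f_1(182) = 182 + 183 = 365

365


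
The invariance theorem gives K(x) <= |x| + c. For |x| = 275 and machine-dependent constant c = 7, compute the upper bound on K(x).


K(x) <= |x| + c = 275 + 7 = 282

282


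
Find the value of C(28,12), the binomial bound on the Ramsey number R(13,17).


R(13,17) <= C(13+17-2, 13-1) = C(28, 12)
C(28, 12) = 28! / (12! * 16!)
= 30421755

30421755


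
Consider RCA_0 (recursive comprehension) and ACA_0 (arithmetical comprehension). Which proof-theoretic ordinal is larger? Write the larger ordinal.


Proof-theoretic ordinal of RCA_0 (recursive comprehension): omega^omega
Proof-theoretic ordinal of ACA_0 (arithmetical comprehension): epsilon_0
Comparing: omega^omega < epsilon_0.
The larger ordinal is epsilon_0 (from ACA_0 (arithmetical comprehension)).

epsilon_0


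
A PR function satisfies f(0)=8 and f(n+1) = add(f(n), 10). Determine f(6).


f(0) = 8
f(1) = add(f(0), 10) = add(8, 10) = 18
f(2) = add(f(1), 10) = add(18, 10) = 28
f(3) = add(f(2), 10) = add(28, 10) = 38
f(4) = add(f(3), 10) = add(38, 10) = 48
f(5) = add(f(4), 10) = add(48, 10) = 58
f(6) = add(f(5), 10) = add(58, 10) = 68


68


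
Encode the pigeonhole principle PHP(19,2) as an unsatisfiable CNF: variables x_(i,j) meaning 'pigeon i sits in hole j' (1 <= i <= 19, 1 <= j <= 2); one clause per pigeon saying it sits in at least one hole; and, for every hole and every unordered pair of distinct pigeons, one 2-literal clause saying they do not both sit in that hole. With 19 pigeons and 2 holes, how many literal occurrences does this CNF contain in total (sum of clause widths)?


PHP(19,2): 19 pigeons, 2 holes, 19*2 = 38 variables.
- pigeon clauses: one per pigeon -> 19 clauses of width 2 -> 38 literals
- hole clauses: 2 holes * C(19,2) = 2 * 171 -> 342 clauses of width 2 -> 684 literals
Total literal occurrences = 38 + 684 = 722

722


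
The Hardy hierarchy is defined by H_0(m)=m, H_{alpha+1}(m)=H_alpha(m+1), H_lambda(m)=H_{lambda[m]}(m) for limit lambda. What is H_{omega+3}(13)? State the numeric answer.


H_{omega+3}(13):
Unwind the 3 successor steps: H_{omega+3}(13) = H_omega(13+3) = H_omega(16).
H_omega(m) = H_m(m) = m + m = 2m.
Result = 2 * 16 = 32

32


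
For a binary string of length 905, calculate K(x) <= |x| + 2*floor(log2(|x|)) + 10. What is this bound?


floor(log2(905)) = 9
2 * 9 = 18
K(x) <= 905 + 18 + 10 = 933

933


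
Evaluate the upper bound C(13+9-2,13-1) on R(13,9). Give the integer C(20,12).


R(13,9) <= C(13+9-2, 13-1) = C(20, 12)
C(20, 12) = 20! / (12! * 8!)
= 125970

125970


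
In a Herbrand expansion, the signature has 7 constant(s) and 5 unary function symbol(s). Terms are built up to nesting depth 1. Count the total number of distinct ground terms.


Herbrand terms by depth:
Depth 0: 7 constants
Depth 1: 35 new terms (running total: 42)
Total distinct ground terms = 42

42


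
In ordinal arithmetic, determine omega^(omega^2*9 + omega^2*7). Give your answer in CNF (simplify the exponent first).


omega^(omega^2*9 + omega^2*7):
Both terms of the exponent have the same exponent 2, so they merge: omega^2*9 + omega^2*7 = omega^2*(9+7) = omega^2*16.
omega raised to a CNF ordinal is a single CNF term: Result = omega^(omega^2*16)

omega^(omega^2*16)


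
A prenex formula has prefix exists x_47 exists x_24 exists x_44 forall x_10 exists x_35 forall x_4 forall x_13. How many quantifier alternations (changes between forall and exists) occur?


Walk the prefix and count type changes:
  position 1: exists -> exists
  position 2: exists -> exists
  position 3: exists -> forall <-- alternation
  position 4: forall -> exists <-- alternation
  position 5: exists -> forall <-- alternation
  position 6: forall -> forall
Total alternations = 3

3


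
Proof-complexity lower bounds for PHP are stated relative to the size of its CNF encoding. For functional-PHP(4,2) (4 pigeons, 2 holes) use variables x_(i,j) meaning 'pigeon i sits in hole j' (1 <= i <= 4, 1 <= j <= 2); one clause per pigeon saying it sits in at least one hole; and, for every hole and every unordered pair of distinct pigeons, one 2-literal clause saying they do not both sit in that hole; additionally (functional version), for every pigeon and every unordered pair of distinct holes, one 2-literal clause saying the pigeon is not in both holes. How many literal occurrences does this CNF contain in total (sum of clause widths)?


functional-PHP(4,2): 4 pigeons, 2 holes, 4*2 = 8 variables.
- pigeon clauses: one per pigeon -> 4 clauses of width 2 -> 8 literals
- hole clauses: 2 holes * C(4,2) = 2 * 6 -> 12 clauses of width 2 -> 24 literals
- functional clauses: 4 pigeons * C(2,2) = 4 * 1 -> 4 clauses of width 2 -> 8 literals
Total literal occurrences = 8 + 24 + 8 = 40

40


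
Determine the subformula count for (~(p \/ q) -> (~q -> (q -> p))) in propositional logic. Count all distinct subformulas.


Formula: (~(p \/ q) -> (~q -> (q -> p)))
Subformulas found:
  1. q
  2. p
  3. ~q
  4. (p \/ q)
  5. (q -> p)
  6. ~(p \/ q)
  7. (~q -> (q -> p))
  8. (~(p \/ q) -> (~q -> (q -> p)))
Total distinct subformulas = 8

8


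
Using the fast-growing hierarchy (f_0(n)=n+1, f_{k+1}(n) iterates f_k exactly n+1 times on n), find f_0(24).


f_0(24) = 24 + 1 = 25

25


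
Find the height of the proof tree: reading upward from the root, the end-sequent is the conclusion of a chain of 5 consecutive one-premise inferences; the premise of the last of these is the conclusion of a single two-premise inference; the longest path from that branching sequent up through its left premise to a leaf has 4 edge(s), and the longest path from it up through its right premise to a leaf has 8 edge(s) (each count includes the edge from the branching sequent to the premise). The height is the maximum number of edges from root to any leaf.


Longest path through the left premise: 4 edges (measured from the branching sequent)
Longest path through the right premise: 8 edges
Height of the subtree rooted at the branching sequent: max(4, 8) = 8
The branching sequent sits 5 edges above the root (the chain of one-premise inferences), so height = 8 + 5 = 13

13


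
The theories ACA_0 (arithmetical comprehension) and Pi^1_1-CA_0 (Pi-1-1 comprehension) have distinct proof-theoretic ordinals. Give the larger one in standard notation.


Proof-theoretic ordinal of ACA_0 (arithmetical comprehension): epsilon_0
Proof-theoretic ordinal of Pi^1_1-CA_0 (Pi-1-1 comprehension): psi_0(Omega_omega)
Comparing: epsilon_0 < psi_0(Omega_omega).
The larger ordinal is psi_0(Omega_omega) (from Pi^1_1-CA_0 (Pi-1-1 comprehension)).

psi_0(Omega_omega)


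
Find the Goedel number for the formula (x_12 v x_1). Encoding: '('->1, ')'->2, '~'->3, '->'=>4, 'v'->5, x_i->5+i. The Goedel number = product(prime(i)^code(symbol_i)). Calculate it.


Formula: (x_12 v x_1)
Symbol codes: [1, 17, 5, 6, 2]
Primes: [2, 3, 5, 7, 11]
p_1^1 = 2^1 = 2
p_2^17 = 3^17 = 129140163
p_3^5 = 5^5 = 3125
p_4^6 = 7^6 = 117649
p_5^2 = 11^2 = 121
Product = 11489865846570168750

11489865846570168750


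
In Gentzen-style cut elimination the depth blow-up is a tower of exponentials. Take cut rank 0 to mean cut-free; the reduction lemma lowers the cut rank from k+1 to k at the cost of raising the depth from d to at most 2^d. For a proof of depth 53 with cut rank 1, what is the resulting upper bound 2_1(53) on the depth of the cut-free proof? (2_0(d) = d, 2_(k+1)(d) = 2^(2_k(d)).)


Each rank reduction sends depth d to at most 2^d; cut rank r needs r reductions.
2_0(53) = 53
2_1(53) = 2^53 = 9007199254740992
Cut-free depth bound = 9007199254740992

9007199254740992


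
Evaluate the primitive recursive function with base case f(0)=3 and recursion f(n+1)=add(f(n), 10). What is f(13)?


f(0) = 3
f(1) = add(f(0), 10) = add(3, 10) = 13
f(2) = add(f(1), 10) = add(13, 10) = 23
f(3) = add(f(2), 10) = add(23, 10) = 33
f(4) = add(f(3), 10) = add(33, 10) = 43
f(5) = add(f(4), 10) = add(43, 10) = 53
f(6) = add(f(5), 10) = add(53, 10) = 63
f(7) = add(f(6), 10) = add(63, 10) = 73
f(8) = add(f(7), 10) = add(73, 10) = 83
f(9) = add(f(8), 10) = add(83, 10) = 93
f(10) = add(f(9), 10) = add(93, 10) = 103
f(11) = add(f(10), 10) = add(103, 10) = 113
f(12) = add(f(11), 10) = add(113, 10) = 123
f(13) = add(f(12), 10) = add(123, 10) = 133


133


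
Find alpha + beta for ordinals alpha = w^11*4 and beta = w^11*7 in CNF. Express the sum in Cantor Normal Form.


Ordinal addition w^11*4 + w^11*7:
Both terms have the same exponent 11.
w^e*c + w^e*d = w^e*(c+d).
Result = w^11*(4+7) = w^11*11

w^11*11


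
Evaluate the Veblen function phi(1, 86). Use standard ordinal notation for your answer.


phi(1, 86):
phi(1, beta) = epsilon_beta (the beta-th epsilon number).
phi(1, 86) = epsilon_86

epsilon_86


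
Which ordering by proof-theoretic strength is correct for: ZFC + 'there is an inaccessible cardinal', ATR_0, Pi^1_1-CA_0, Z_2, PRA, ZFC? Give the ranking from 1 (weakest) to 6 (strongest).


Ordering by consistency strength:
1. PRA
2. ATR_0
3. Pi^1_1-CA_0
4. Z_2
5. ZFC
6. ZFC + 'there is an inaccessible cardinal'


ZFC + 'there is an inaccessible cardinal'=6, ATR_0=2, Pi^1_1-CA_0=3, Z_2=4, PRA=1, ZFC=5


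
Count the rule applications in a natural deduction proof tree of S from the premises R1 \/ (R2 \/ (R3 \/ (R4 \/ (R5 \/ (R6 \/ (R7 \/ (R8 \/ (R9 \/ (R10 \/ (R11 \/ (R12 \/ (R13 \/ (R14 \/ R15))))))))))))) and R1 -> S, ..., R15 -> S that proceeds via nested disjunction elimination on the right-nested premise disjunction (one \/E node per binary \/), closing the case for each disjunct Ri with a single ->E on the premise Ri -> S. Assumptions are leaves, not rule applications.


The premise R1 \/ (R2 \/ (R3 \/ (R4 \/ (R5 \/ (R6 \/ (R7 \/ (R8 \/ (R9 \/ (R10 \/ (R11 \/ (R12 \/ (R13 \/ (R14 \/ R15))))))))))))) contains 15 disjuncts, hence 14 binary \/ connectives.
- Each binary \/ is eliminated once: 14 \/E nodes.
- Each of the 15 cases Ri derives S by one ->E with Ri -> S: 15 ->E nodes.
Total = 14 + 15 = 29

29


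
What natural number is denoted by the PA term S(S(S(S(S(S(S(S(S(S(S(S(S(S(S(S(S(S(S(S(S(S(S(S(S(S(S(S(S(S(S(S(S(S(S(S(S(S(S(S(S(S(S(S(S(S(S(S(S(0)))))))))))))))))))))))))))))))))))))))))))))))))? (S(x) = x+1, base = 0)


Counting successors applied to 0:
49 applications of S to 0 = 49

49


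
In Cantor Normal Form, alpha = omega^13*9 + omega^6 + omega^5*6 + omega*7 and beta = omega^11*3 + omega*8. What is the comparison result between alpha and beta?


Compare term by term from highest exponent:
alpha = omega^13*9 + omega^6 + omega^5*6 + omega*7
beta = omega^11*3 + omega*8
Term 1: alpha has omega^13*9, beta has omega^11*3
Term 2: alpha has omega^6*1, beta has omega^1*8
Term 3: alpha has omega^5*6, beta has omega^0*0
Term 4: alpha has omega^1*7, beta has omega^0*0
Result: alpha > beta

alpha > beta


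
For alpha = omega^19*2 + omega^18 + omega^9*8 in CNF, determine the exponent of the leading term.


CNF: omega^19*2 + omega^18 + omega^9*8
The leading term is omega^19*2, which has exponent 19.

19


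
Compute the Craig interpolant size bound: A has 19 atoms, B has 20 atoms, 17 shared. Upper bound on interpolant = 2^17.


Shared atoms = 17
Craig interpolant size bound = 2^17
= 131072

131072


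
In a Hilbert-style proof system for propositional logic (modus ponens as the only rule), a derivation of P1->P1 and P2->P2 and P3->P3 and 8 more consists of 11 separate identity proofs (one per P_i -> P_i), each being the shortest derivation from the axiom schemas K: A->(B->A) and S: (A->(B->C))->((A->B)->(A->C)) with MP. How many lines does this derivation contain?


The shortest proof of A->A from K and S in the Hilbert calculus has exactly 5 lines:
(1) K instance A->((A->A)->A), (2) S instance, (3) MP on 1,2, (4) K instance A->(A->A), (5) MP on 3,4.
For 11 independent identities: 11 * 5 = 55 lines total.

55


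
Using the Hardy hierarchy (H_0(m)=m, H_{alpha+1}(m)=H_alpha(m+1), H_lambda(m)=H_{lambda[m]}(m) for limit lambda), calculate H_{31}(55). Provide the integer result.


H_31(55):
For finite ordinals k, H_k(n) = n + k (each successor step adds 1).
H_31(55) = 55 + 31 = 86

86


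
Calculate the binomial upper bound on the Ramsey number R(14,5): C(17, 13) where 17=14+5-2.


R(14,5) <= C(14+5-2, 14-1) = C(17, 13)
C(17, 13) = 17! / (13! * 4!)
= 2380

2380


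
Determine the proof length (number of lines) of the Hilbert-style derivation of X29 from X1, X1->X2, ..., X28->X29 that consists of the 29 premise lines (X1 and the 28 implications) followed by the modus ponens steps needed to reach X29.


We have 29 premise lines: X1 and 28 implications.
Each implication is detached once by MP, giving 28 MP lines.
29 premise lines + 28 MP lines = 57 total lines.

57


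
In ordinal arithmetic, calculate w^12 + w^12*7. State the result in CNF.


Ordinal addition w^12 + w^12*7:
Both terms have the same exponent 12.
w^e*c + w^e*d = w^e*(c+d).
Result = w^12*(1+7) = w^12*8

w^12*8


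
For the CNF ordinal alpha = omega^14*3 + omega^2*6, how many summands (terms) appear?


CNF: omega^14*3 + omega^2*6
Count the summands separated by '+':
  term 1: omega^14*3
  term 2: omega^2*6
Total terms = 2

2


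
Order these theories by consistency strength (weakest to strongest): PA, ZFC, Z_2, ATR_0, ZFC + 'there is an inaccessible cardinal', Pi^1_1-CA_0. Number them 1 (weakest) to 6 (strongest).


Ordering by consistency strength:
1. PA
2. ATR_0
3. Pi^1_1-CA_0
4. Z_2
5. ZFC
6. ZFC + 'there is an inaccessible cardinal'


PA=1, ZFC=5, Z_2=4, ATR_0=2, ZFC + 'there is an inaccessible cardinal'=6, Pi^1_1-CA_0=3


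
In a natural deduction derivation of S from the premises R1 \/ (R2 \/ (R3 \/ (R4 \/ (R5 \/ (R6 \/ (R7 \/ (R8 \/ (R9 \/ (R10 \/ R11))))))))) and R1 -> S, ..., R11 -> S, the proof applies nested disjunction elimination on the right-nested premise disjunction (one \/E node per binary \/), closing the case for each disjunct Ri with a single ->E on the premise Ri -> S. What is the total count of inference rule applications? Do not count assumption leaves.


The premise R1 \/ (R2 \/ (R3 \/ (R4 \/ (R5 \/ (R6 \/ (R7 \/ (R8 \/ (R9 \/ (R10 \/ R11))))))))) contains 11 disjuncts, hence 10 binary \/ connectives.
- Each binary \/ is eliminated once: 10 \/E nodes.
- Each of the 11 cases Ri derives S by one ->E with Ri -> S: 11 ->E nodes.
Total = 10 + 11 = 21

21


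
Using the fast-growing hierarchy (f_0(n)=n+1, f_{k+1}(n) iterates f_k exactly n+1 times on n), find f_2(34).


f_2(34) = f_1^35(34)
f_1(m) = 2m + 1.
Iterating: f_1^k(n) = 2^k*(n+1) - 1.
f_2(34) = 2^35*(34+1) - 1 = 34359738368*35 - 1 = 1202590842879

1202590842879


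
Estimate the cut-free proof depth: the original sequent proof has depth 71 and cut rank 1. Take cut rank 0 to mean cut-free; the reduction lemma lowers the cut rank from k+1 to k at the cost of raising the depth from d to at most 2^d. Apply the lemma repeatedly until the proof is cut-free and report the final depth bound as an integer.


Each rank reduction sends depth d to at most 2^d; cut rank r needs r reductions.
2_0(71) = 71
2_1(71) = 2^71 = 2361183241434822606848
Cut-free depth bound = 2361183241434822606848

2361183241434822606848


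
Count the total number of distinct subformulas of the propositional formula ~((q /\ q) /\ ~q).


Formula: ~((q /\ q) /\ ~q)
Subformulas found:
  1. q
  2. ~q
  3. (q /\ q)
  4. ((q /\ q) /\ ~q)
  5. ~((q /\ q) /\ ~q)
Total distinct subformulas = 5

5


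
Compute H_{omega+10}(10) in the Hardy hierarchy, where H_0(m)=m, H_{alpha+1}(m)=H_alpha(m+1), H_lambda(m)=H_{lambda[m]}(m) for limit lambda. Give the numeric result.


H_{omega+10}(10):
Unwind the 10 successor steps: H_{omega+10}(10) = H_omega(10+10) = H_omega(20).
H_omega(m) = H_m(m) = m + m = 2m.
Result = 2 * 20 = 40

40


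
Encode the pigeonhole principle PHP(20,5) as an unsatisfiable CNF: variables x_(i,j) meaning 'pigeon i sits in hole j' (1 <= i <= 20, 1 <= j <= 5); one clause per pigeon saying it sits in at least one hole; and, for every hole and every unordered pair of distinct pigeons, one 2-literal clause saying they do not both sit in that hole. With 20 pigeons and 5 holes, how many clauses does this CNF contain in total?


PHP(20,5): 20 pigeons, 5 holes, 20*5 = 100 variables.
- pigeon clauses: one per pigeon -> 20 clauses
- hole clauses: 5 holes * C(20,2) = 5 * 190 -> 950 clauses
Total clauses = 20 + 950 = 970

970


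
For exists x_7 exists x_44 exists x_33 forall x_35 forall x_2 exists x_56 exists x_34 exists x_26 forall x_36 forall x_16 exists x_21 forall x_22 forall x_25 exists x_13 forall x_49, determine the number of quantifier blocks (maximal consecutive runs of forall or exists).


Alternations = 7.
Blocks = alternations + 1 = 8

8


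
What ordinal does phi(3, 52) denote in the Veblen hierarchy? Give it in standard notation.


phi(3, 52):
phi(3, beta) = eta_beta (the beta-th eta number, fixed point of zeta).
phi(3, 52) = eta_52

eta_52


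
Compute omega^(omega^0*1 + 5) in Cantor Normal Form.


omega^(omega^0*1 + 5):
omega^0 = 1, so the exponent is 1 + 5 = 6 (finite ordinal addition).
Result = omega^6, already a single CNF term.

omega^6


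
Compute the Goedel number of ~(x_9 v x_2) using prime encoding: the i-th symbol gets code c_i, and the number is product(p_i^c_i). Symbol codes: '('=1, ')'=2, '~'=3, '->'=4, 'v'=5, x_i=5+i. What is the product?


Formula: ~(x_9 v x_2)
Symbol codes: [3, 1, 14, 5, 7, 2]
Primes: [2, 3, 5, 7, 11, 13]
p_1^3 = 2^3 = 8
p_2^1 = 3^1 = 3
p_3^14 = 5^14 = 6103515625
p_4^5 = 7^5 = 16807
p_5^7 = 11^7 = 19487171
p_6^2 = 13^2 = 169
Product = 8108060921849560546875000

8108060921849560546875000


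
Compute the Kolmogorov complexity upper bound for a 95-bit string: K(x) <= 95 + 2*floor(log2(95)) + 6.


floor(log2(95)) = 6
2 * 6 = 12
K(x) <= 95 + 12 + 6 = 113

113


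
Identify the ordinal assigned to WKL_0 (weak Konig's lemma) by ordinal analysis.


The proof-theoretic ordinal of WKL_0 (weak Konig's lemma) is a standard result in ordinal analysis.
This ordinal is the supremum of order types of primitive recursive well-orderings
that the theory can prove to be well-ordered.
For WKL_0 (weak Konig's lemma), the proof-theoretic ordinal is omega^omega.

omega^omega


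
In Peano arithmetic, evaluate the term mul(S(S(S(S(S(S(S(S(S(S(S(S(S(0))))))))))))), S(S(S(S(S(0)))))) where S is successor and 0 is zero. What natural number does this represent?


mul(S^13(0), S^5(0)):
S^13(0) = 13
S^5(0) = 5
13 * 5 = 65

65


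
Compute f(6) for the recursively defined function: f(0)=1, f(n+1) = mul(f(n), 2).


f(0) = 1
f(1) = mul(f(0), 2) = mul(1, 2) = 2
f(2) = mul(f(1), 2) = mul(2, 2) = 4
f(3) = mul(f(2), 2) = mul(4, 2) = 8
f(4) = mul(f(3), 2) = mul(8, 2) = 16
f(5) = mul(f(4), 2) = mul(16, 2) = 32
f(6) = mul(f(5), 2) = mul(32, 2) = 64


64


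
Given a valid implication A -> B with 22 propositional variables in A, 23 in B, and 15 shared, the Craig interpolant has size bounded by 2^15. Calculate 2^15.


Shared atoms = 15
Craig interpolant size bound = 2^15
= 32768

32768


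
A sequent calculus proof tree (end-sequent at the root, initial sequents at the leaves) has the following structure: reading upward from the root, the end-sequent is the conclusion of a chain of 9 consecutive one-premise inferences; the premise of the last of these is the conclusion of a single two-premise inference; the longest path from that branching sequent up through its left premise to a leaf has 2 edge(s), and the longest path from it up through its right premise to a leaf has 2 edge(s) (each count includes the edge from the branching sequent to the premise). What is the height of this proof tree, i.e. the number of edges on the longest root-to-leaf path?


Longest path through the left premise: 2 edges (measured from the branching sequent)
Longest path through the right premise: 2 edges
Height of the subtree rooted at the branching sequent: max(2, 2) = 2
The branching sequent sits 9 edges above the root (the chain of one-premise inferences), so height = 2 + 9 = 11

11


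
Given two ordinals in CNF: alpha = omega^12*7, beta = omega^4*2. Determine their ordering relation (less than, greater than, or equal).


Compare term by term from highest exponent:
alpha = omega^12*7
beta = omega^4*2
Term 1: alpha has omega^12*7, beta has omega^4*2
Result: alpha > beta

alpha > beta


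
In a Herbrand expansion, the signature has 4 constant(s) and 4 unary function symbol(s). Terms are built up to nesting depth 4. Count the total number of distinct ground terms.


Herbrand terms by depth:
Depth 0: 4 constants
Depth 1: 16 new terms (running total: 20)
Depth 2: 64 new terms (running total: 84)
Depth 3: 256 new terms (running total: 340)
Depth 4: 1024 new terms (running total: 1364)
Total distinct ground terms = 1364

1364


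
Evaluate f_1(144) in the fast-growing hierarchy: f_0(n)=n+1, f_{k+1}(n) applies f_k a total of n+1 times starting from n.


f_1(144) = f_0^145(144)
f_0 adds 1 each time, applied 145 times.
f_1(144) = 144 + 145 = 289

289


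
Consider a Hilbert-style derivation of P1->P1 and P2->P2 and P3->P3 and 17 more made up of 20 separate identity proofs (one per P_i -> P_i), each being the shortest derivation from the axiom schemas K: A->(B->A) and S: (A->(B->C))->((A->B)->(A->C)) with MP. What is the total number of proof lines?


The shortest proof of A->A from K and S in the Hilbert calculus has exactly 5 lines:
(1) K instance A->((A->A)->A), (2) S instance, (3) MP on 1,2, (4) K instance A->(A->A), (5) MP on 3,4.
For 20 independent identities: 20 * 5 = 100 lines total.

100


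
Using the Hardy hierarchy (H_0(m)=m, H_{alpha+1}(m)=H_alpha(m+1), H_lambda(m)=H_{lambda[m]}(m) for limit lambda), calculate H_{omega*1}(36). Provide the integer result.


H_{omega*1}(36):
For the Hardy hierarchy, H_{omega*k}(n) = 2^k * n.
2^1 = 2.
2 * 36 = 72

72
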